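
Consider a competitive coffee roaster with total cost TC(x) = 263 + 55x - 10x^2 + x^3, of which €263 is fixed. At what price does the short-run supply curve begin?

The firm shuts down when price falls below the minimum of average variable cost. AVC = VC/x = 55 - 10x + x^2.
At the minimum of AVC, MC = AVC. MC = 55 - 20x + 3x^2; setting MC = AVC gives 2x^2 - 10x = 0, so x = 5. min AVC = 30.
For P < €30 the firm produces nothing.

€30 per unit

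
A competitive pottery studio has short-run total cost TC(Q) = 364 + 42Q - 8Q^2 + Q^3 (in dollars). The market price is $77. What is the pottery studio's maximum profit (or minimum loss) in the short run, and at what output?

Profit = -$70 at Q = 7

AVC = 42 - 8Q + Q^2; min AVC = $26 at Q = 4. Since P = $77 ≥ min AVC, the firm produces.
MC = 42 - 16Q + 3Q^2. Setting P = MC and taking the root on the rising branch gives Q* = 7.
TR = 77·7 = 539. TC = 364 + 245 = 609. Profit = 539 − 609 = -$70.
By producing, the firm covers all variable cost plus $294 of fixed cost; shutting down would lose the full $364.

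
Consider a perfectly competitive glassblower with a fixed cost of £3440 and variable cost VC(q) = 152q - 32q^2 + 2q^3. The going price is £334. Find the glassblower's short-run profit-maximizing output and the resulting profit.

AVC = 152 - 32q + 2q^2; min AVC = £24 at q = 8. Since P = £334 ≥ min AVC, the firm produces.
With MC = 152 - 64q + 6q^2, P = MC on the upward-sloping part at q* = 13.
TR = 334·13 = 4342. TC = 3440 + 962 = 4402. Profit = 4342 − 4402 = -£60.
That loss of £60 beats the £3440 the firm would lose by shutting down; producing recovers £3380 of fixed cost.

Profit = -£60 at q = 13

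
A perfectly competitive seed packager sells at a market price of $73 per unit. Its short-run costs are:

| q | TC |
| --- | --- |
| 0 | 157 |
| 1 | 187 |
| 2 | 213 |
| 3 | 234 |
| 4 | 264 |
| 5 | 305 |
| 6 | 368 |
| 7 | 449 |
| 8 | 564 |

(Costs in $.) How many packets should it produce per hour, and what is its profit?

Profit at each row (π = 73q − TC): q=0: -157; q=1: -114; q=2: -67; q=3: -15; q=4: 28; q=5: 60; q=6: 70; q=7: 62; q=8: 20.
Profit is maximized at q = 6. AVC there is 211/6 = $35.17 ≤ P, so producing beats shutting down (which would give -$157).

q = 6; profit = $70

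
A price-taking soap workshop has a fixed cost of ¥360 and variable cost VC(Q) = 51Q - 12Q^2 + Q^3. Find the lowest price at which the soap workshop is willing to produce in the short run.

¥15 per unit

The shutdown price is the minimum of AVC. VC = 51Q - 12Q^2 + Q^3, so AVC = 51 - 12Q + Q^2.
At the minimum of AVC, MC = AVC. MC = 51 - 24Q + 3Q^2; setting MC = AVC gives 2Q^2 - 12Q = 0, so Q = 6. min AVC = 15.
The firm shuts down for any P below ¥15.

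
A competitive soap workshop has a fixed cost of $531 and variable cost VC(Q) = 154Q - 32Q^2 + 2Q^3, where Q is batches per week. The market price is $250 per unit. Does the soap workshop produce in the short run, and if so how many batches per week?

Produce at Q = 12

From TC, MC = TC'(Q) = 154 - 64Q + 6Q^2 and AVC = VC/Q = 154 - 32Q + 2Q^2.
AVC hits its minimum where MC = AVC, at Q = 8, giving min AVC = 154 - 32·8 + 2·8^2 = $26.
Since P = $250 ≥ min AVC = $26, price covers variable cost and the firm should produce.
Set P = MC: 250 = 154 - 64Q + 6Q^2 → -96 - 64Q + 6Q^2 = 0. The roots are Q = -4/3 and Q = 12; the profit-maximizing output is on the rising part of MC, so Q* = 12.
Check: AVC at Q = 12 is $58 ≤ P, so revenue covers variable cost.
Profit = P·Q − TC = 250·12 − 1227 = $1773.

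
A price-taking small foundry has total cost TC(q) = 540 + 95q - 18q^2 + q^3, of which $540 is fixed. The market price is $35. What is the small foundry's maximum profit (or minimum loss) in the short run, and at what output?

Profit = -$340 at q = 10

AVC = 95 - 18q + q^2; min AVC = $14 at q = 9. Since P = $35 ≥ min AVC, the firm produces.
With MC = 95 - 36q + 3q^2, P = MC on the upward-sloping part at q* = 10.
TR = 35·10 = 350. TC = 540 + 150 = 690. Profit = 350 − 690 = -$340.
That loss of $340 beats the $540 the firm would lose by shutting down; producing recovers $200 of fixed cost.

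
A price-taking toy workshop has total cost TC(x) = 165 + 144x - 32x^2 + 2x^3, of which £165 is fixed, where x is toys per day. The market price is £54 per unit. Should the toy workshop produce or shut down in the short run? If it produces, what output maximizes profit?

Produce at x = 9

From TC, MC = TC'(x) = 144 - 64x + 6x^2 and AVC = VC/x = 144 - 32x + 2x^2.
AVC is minimized where dAVC/dx = -32 + 4x = 0, at x = 8; min AVC = 144 - 32·8 + 2·8^2 = £16.
Because £54 ≥ £16, revenue can cover variable cost; the firm operates.
P = MC gives 90 - 64x + 6x^2 = 0, with roots 5/3 and 9. Take the larger (rising MC): x* = 9.
Check: AVC at x = 9 is £18 ≤ P, so revenue covers variable cost.
Profit = P·x − TC = 54·9 − 327 = £159.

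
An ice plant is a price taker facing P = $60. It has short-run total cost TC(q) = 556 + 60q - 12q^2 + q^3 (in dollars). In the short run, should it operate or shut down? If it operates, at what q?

Variable cost is VC = 60q - 12q^2 + q^3, so AVC = VC/q = 60 - 12q + q^2 and MC = dTC/dq = 60 - 24q + 3q^2.
The AVC parabola has its vertex at q = 12/2 = 6, where AVC = 60 - 12·6 + 6^2 = $24.
P = $60 exceeds min AVC = $24, so the firm stays open.
Solving P = MC: -24q + 3q^2 = 0 ⇒ q = 0 or 8. On the upward-sloping branch, q* = 8.
Check: AVC at q = 8 is $28 ≤ P, so revenue covers variable cost.
Profit = P·q − TC = 60·8 − 780 = -$300, a loss, but smaller than the $556 fixed cost the firm would lose by shutting down.

Produce at q = 8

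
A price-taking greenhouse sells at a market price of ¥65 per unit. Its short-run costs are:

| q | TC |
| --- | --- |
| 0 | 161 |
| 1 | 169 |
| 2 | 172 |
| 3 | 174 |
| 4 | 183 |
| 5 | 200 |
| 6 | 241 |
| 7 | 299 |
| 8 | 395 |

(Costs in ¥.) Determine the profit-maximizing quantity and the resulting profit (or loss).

q = 7; profit = ¥156

Profit at each row (π = 65q − TC): q=0: -161; q=1: -104; q=2: -42; q=3: 21; q=4: 77; q=5: 125; q=6: 149; q=7: 156; q=8: 125.
Profit is maximized at q = 7. AVC there is 138/7 = ¥19.71 ≤ P, so producing beats shutting down (which would give -¥161).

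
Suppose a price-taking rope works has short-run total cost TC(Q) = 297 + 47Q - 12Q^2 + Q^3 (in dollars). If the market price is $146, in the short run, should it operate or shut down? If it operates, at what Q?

Produce at Q = 11

Strip out fixed cost: VC = 47Q - 12Q^2 + Q^3. Then AVC = 47 - 12Q + Q^2 and MC = 47 - 24Q + 3Q^2.
AVC hits its minimum where MC = AVC, at Q = 6, giving min AVC = 47 - 12·6 + 6^2 = $11.
Since P = $146 ≥ min AVC = $11, price covers variable cost and the firm should produce.
Solving P = MC: -99 - 24Q + 3Q^2 = 0 ⇒ Q = -3 or 11. On the upward-sloping branch, Q* = 11.
Check: AVC at Q = 11 is $36 ≤ P, so revenue covers variable cost.
Profit = P·Q − TC = 146·11 − 693 = $913.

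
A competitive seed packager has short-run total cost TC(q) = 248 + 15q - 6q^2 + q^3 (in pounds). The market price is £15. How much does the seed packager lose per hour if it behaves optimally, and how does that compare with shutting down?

AVC = 15 - 6q + q^2; min AVC = £6 at q = 3. Since P = £15 ≥ min AVC, the firm produces.
MC = 15 - 12q + 3q^2. Setting P = MC and taking the root on the rising branch gives q* = 4.
TR = 15·4 = 60. TC = 248 + 28 = 276. Profit = 60 − 276 = -£216.
Shutting down would mean losing the fixed cost of £248, so operating at a loss of £216 is better by £32.

Profit = -£216 at q = 4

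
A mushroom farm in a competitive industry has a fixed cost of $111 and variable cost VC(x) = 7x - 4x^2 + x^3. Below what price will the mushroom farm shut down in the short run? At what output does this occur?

The firm shuts down when price falls below the minimum of average variable cost. AVC = VC/x = 7 - 4x + x^2.
At the minimum of AVC, MC = AVC. MC = 7 - 8x + 3x^2; setting MC = AVC gives 2x^2 - 4x = 0, so x = 2. min AVC = 3.
The firm shuts down for any P below $3.

$3 per unit, at x = 2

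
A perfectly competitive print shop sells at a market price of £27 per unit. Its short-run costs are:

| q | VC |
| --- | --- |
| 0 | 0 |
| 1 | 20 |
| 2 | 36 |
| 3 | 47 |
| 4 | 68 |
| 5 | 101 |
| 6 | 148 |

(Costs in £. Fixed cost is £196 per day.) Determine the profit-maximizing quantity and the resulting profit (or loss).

q = 4; profit = -£156

Tabulate TR − TC: q=0: -196; q=1: -189; q=2: -178; q=3: -162; q=4: -156; q=5: -162; q=6: -182.
Profit is maximized at q = 4. AVC there is 68/4 = £17 ≤ P, so producing beats shutting down (which would give -£196).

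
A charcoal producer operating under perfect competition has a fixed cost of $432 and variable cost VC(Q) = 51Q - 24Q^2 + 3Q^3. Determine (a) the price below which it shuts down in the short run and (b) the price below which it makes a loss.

Shutdown price = $3; break-even price = $87

Shutdown price = min AVC. AVC = 51 - 24Q + 3Q^2, with vertex at Q = 4 and minimum $3.
ATC = 432/Q + 51 - 24Q + 3Q^2. Setting dATC/dQ = −432/Q^2 − 24 + 6Q = 0 gives Q = 6 (since 6·6^3 − 24·6^2 = 432).
min ATC = 432/6 + 51 − 24·6 + 3·6^2 = $87. That is the break-even price.
Between these two prices the firm operates at a loss; above $87 it earns a profit.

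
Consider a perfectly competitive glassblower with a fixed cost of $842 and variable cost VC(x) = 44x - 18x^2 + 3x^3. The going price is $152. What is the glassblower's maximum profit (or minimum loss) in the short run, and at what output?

Profit = -$194 at x = 6

AVC = 44 - 18x + 3x^2; min AVC = $17 at x = 3. Since P = $152 ≥ min AVC, the firm produces.
MC = 44 - 36x + 9x^2. Setting P = MC and taking the root on the rising branch gives x* = 6.
TR = 152·6 = 912. TC = 842 + 264 = 1106. Profit = 912 − 1106 = -$194.
By producing, the firm covers all variable cost plus $648 of fixed cost; shutting down would lose the full $842.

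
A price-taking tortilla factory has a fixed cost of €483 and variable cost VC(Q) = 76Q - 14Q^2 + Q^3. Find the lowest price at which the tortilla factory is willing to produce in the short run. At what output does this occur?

The firm shuts down when price falls below the minimum of average variable cost. AVC = VC/Q = 76 - 14Q + Q^2.
At the minimum of AVC, MC = AVC. MC = 76 - 28Q + 3Q^2; setting MC = AVC gives 2Q^2 - 14Q = 0, so Q = 7. min AVC = 27.
So the shutdown price is €27.

€27 per unit, at Q = 7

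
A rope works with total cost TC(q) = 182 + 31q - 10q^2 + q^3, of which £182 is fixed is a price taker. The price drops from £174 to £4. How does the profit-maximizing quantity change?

Output falls from 11 to 0 (the firm shuts down)

AVC = 31 - 10q + q^2, minimized at q = 5 where min AVC = £6. MC = 31 - 20q + 3q^2.
With P = £174 above the shutdown price, P = MC gives q = 11.
At P = £4 < min AVC = £6, price no longer covers variable cost at any output, so the firm shuts down: q = 0.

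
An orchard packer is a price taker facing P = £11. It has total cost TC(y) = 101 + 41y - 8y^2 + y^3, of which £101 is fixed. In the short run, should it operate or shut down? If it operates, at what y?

Shut down

From TC, MC = TC'(y) = 41 - 16y + 3y^2 and AVC = VC/y = 41 - 8y + y^2.
AVC hits its minimum where MC = AVC, at y = 4, giving min AVC = 41 - 8·4 + 4^2 = £25.
With P < min AVC (£11 < £25), every unit sold adds to the loss.
Shutting down limits the loss to fixed cost, £101.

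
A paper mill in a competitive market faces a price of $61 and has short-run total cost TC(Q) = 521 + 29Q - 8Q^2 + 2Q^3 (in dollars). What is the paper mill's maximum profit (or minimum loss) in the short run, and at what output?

AVC = 29 - 8Q + 2Q^2; min AVC = $21 at Q = 2. Since P = $61 ≥ min AVC, the firm produces.
With MC = 29 - 16Q + 6Q^2, P = MC on the upward-sloping part at Q* = 4.
TR = 61·4 = 244. TC = 521 + 116 = 637. Profit = 244 − 637 = -$393.
That loss of $393 beats the $521 the firm would lose by shutting down; producing recovers $128 of fixed cost.

Profit = -$393 at Q = 4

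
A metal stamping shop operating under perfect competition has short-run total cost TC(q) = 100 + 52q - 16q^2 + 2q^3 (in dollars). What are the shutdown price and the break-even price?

Shutdown price = min AVC. AVC = 52 - 16q + 2q^2, with vertex at q = 4 and minimum $20.
ATC = 100/q + 52 - 16q + 2q^2. Setting dATC/dq = −100/q^2 − 16 + 4q = 0 gives q = 5 (since 4·5^3 − 16·5^2 = 100).
min ATC = 100/5 + 52 − 16·5 + 2·5^2 = $42. That is the break-even price.
Between these two prices the firm operates at a loss; above $42 it earns a profit.

Shutdown price = $20; break-even price = $42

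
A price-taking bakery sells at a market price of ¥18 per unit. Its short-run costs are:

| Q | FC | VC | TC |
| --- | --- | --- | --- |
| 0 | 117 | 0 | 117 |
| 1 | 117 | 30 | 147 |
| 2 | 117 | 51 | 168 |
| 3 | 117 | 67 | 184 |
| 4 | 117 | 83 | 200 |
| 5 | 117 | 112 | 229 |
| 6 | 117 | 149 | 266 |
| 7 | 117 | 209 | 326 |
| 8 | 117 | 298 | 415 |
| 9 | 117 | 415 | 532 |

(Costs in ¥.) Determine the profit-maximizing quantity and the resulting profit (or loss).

Profit at each row (π = 18Q − TC): Q=0: -117; Q=1: -129; Q=2: -132; Q=3: -130; Q=4: -128; Q=5: -139; Q=6: -158; Q=7: -200; Q=8: -271; Q=9: -370.
Profit is highest at Q = 0. Equivalently, the lowest AVC in the table is 83/4 ≈ ¥20.75 at Q = 4, and P = ¥18 falls below it — price never covers variable cost, so the firm shuts down and loses only its fixed cost.

Q = 0 (shut down); profit = -¥117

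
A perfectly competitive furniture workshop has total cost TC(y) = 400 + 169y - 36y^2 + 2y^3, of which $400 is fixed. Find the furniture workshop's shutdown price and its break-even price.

Shutdown price = $7; break-even price = $49

AVC = 169 - 36y + 2y^2; minimized at y = 9, giving min AVC = $7. That is the shutdown price.
ATC = 400/y + 169 - 36y + 2y^2. Setting dATC/dy = −400/y^2 − 36 + 4y = 0 gives y = 10 (since 4·10^3 − 36·10^2 = 400).
min ATC = 400/10 + 169 − 36·10 + 2·10^2 = $49. That is the break-even price.
Between these two prices the firm operates at a loss; above $49 it earns a profit.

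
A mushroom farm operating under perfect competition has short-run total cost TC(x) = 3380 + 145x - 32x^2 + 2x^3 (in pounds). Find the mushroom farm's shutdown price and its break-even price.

Shutdown price = £17; break-even price = £327

AVC = 145 - 32x + 2x^2; minimized at x = 8, giving min AVC = £17. That is the shutdown price.
ATC = 3380/x + 145 - 32x + 2x^2. Setting dATC/dx = −3380/x^2 − 32 + 4x = 0 gives x = 13 (since 4·13^3 − 32·13^2 = 3380).
min ATC = 3380/13 + 145 − 32·13 + 2·13^2 = £327. That is the break-even price.
Between these two prices the firm operates at a loss; above £327 it earns a profit.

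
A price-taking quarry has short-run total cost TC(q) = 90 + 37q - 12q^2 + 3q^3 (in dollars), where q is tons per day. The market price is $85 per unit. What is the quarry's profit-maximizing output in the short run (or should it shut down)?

Variable cost is VC = 37q - 12q^2 + 3q^3, so AVC = VC/q = 37 - 12q + 3q^2 and MC = dTC/dq = 37 - 24q + 9q^2.
The AVC parabola has its vertex at q = 12/6 = 2, where AVC = 37 - 12·2 + 3·2^2 = $25.
P = $85 exceeds min AVC = $25, so the firm stays open.
Solving P = MC: -48 - 24q + 9q^2 = 0 ⇒ q = -4/3 or 4. On the upward-sloping branch, q* = 4.
Check: AVC at q = 4 is $37 ≤ P, so revenue covers variable cost.
Profit = P·q − TC = 85·4 − 238 = $102.

Produce at q = 4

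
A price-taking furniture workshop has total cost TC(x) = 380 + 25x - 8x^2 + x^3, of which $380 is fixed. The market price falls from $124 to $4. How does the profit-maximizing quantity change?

MC = 25 - 16x + 3x^2; the shutdown threshold is min AVC = $9 (at x = 4).
With P = $124 above the shutdown price, P = MC gives x = 9.
At P = $4 < min AVC = $9, price no longer covers variable cost at any output, so the firm shuts down: x = 0.

Output falls from 9 to 0 (the firm shuts down)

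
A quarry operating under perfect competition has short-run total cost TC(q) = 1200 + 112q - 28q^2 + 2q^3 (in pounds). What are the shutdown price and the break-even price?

Shutdown price = min AVC. AVC = 112 - 28q + 2q^2, with vertex at q = 7 and minimum £14.
ATC = 1200/q + 112 - 28q + 2q^2. Setting dATC/dq = −1200/q^2 − 28 + 4q = 0 gives q = 10 (since 4·10^3 − 28·10^2 = 1200).
min ATC = 1200/10 + 112 − 28·10 + 2·10^2 = £152. That is the break-even price.
Between these two prices the firm operates at a loss; above £152 it earns a profit.

Shutdown price = £14; break-even price = £152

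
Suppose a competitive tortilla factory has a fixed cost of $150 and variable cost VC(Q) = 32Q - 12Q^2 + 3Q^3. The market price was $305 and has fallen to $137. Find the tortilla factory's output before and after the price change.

Output falls from 7 to 5

MC = 32 - 24Q + 9Q^2; the shutdown threshold is min AVC = $20 (at Q = 2).
With P = $305 above the shutdown price, P = MC gives Q = 7.
At P = $137 ≥ min AVC, set P = MC: Q = 5. The firm stays open but cuts output.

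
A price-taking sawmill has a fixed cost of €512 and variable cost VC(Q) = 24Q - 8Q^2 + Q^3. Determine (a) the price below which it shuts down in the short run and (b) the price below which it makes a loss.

Shutdown price = €8; break-even price = €88

AVC = 24 - 8Q + Q^2; minimized at Q = 4, giving min AVC = €8. That is the shutdown price.
ATC = 512/Q + 24 - 8Q + Q^2. Setting dATC/dQ = −512/Q^2 − 8 + 2Q = 0 gives Q = 8 (since 2·8^3 − 8·8^2 = 512).
min ATC = 512/8 + 24 − 8·8 + 8^2 = €88. That is the break-even price.
Between these two prices the firm operates at a loss; above €88 it earns a profit.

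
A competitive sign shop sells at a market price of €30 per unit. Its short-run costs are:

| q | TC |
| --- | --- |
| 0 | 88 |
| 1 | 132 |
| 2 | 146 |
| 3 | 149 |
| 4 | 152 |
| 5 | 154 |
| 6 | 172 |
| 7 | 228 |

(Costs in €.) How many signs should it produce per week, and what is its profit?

q = 6; profit = €8

Profit at each row (π = 30q − TC): q=0: -88; q=1: -102; q=2: -86; q=3: -59; q=4: -32; q=5: -4; q=6: 8; q=7: -18.
Profit is maximized at q = 6. AVC there is 84/6 = €14 ≤ P, so producing beats shutting down (which would give -€88).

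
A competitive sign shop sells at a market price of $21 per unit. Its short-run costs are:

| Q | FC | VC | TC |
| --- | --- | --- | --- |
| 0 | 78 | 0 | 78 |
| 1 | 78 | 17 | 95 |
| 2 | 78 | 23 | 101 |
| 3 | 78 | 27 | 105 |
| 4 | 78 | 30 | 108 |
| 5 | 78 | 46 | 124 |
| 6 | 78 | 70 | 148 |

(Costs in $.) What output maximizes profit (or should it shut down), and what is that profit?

Q = 5; profit = -$19

Tabulate TR − TC: Q=0: -78; Q=1: -74; Q=2: -59; Q=3: -42; Q=4: -24; Q=5: -19; Q=6: -22.
Profit is maximized at Q = 5. AVC there is 46/5 = $9.20 ≤ P, so producing beats shutting down (which would give -$78).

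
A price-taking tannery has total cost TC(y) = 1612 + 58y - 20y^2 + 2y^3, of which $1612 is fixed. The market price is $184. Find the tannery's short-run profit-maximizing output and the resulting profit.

Profit = -$316 at y = 9

AVC = 58 - 20y + 2y^2; min AVC = $8 at y = 5. Since P = $184 ≥ min AVC, the firm produces.
With MC = 58 - 40y + 6y^2, P = MC on the upward-sloping part at y* = 9.
TR = 184·9 = 1656. TC = 1612 + 360 = 1972. Profit = 1656 − 1972 = -$316.
Shutting down would mean losing the fixed cost of $1612, so operating at a loss of $316 is better by $1296.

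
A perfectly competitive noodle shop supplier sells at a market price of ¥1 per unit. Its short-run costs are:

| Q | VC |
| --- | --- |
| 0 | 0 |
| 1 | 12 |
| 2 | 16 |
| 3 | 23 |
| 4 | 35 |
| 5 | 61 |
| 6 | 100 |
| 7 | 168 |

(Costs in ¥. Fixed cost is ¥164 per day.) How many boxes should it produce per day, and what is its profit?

Q = 0 (shut down); profit = -¥164

Profit at each row (π = 1Q − TC): Q=0: -164; Q=1: -175; Q=2: -178; Q=3: -184; Q=4: -195; Q=5: -220; Q=6: -258; Q=7: -325.
Profit is highest at Q = 0. Equivalently, the lowest AVC in the table is 23/3 ≈ ¥7.67 at Q = 3, and P = ¥1 falls below it — price never covers variable cost, so the firm shuts down and loses only its fixed cost.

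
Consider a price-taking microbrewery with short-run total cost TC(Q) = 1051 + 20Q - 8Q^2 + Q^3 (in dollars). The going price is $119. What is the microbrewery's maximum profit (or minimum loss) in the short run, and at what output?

Profit = -$241 at Q = 9

AVC = 20 - 8Q + Q^2; min AVC = $4 at Q = 4. Since P = $119 ≥ min AVC, the firm produces.
MC = 20 - 16Q + 3Q^2. Setting P = MC and taking the root on the rising branch gives Q* = 9.
TR = 119·9 = 1071. TC = 1051 + 261 = 1312. Profit = 1071 − 1312 = -$241.
That loss of $241 beats the $1051 the firm would lose by shutting down; producing recovers $810 of fixed cost.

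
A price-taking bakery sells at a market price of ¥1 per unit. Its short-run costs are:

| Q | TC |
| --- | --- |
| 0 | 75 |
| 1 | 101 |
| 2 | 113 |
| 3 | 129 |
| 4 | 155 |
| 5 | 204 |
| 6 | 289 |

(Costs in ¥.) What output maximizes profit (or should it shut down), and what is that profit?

Tabulate TR − TC: Q=0: -75; Q=1: -100; Q=2: -111; Q=3: -126; Q=4: -151; Q=5: -199; Q=6: -283.
Profit is highest at Q = 0. Equivalently, the lowest AVC in the table is 54/3 ≈ ¥18 at Q = 3, and P = ¥1 falls below it — price never covers variable cost, so the firm shuts down and loses only its fixed cost.

Q = 0 (shut down); profit = -¥75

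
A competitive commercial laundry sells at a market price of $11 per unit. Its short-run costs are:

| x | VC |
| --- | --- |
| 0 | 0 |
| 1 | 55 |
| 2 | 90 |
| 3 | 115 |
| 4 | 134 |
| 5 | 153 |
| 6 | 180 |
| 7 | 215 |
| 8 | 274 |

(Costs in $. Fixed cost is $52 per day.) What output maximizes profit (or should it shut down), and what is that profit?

x = 0 (shut down); profit = -$52

Profit at each row (π = 11x − TC): x=0: -52; x=1: -96; x=2: -120; x=3: -134; x=4: -142; x=5: -150; x=6: -166; x=7: -190; x=8: -238.
Profit is highest at x = 0. Equivalently, the lowest AVC in the table is 180/6 ≈ $30 at x = 6, and P = $11 falls below it — price never covers variable cost, so the firm shuts down and loses only its fixed cost.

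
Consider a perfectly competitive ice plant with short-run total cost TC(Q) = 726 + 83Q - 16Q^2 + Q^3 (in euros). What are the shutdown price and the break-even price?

Shutdown price = €19; break-even price = €94

Shutdown price = min AVC. AVC = 83 - 16Q + Q^2, with vertex at Q = 8 and minimum €19.
ATC = 726/Q + 83 - 16Q + Q^2. Setting dATC/dQ = −726/Q^2 − 16 + 2Q = 0 gives Q = 11 (since 2·11^3 − 16·11^2 = 726).
min ATC = 726/11 + 83 − 16·11 + 11^2 = €94. That is the break-even price.
Between these two prices the firm operates at a loss; above €94 it earns a profit.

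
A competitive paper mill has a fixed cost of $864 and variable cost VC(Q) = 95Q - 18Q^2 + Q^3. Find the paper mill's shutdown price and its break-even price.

Shutdown price = $14; break-even price = $95

Shutdown price = min AVC. AVC = 95 - 18Q + Q^2, with vertex at Q = 9 and minimum $14.
ATC = 864/Q + 95 - 18Q + Q^2. Setting dATC/dQ = −864/Q^2 − 18 + 2Q = 0 gives Q = 12 (since 2·12^3 − 18·12^2 = 864).
min ATC = 864/12 + 95 − 18·12 + 12^2 = $95. That is the break-even price.
For $14 ≤ P < $95 the firm produces at a loss; below $14 it shuts down.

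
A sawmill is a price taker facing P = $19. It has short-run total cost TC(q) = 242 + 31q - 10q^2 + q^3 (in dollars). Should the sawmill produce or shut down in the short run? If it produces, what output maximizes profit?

Strip out fixed cost: VC = 31q - 10q^2 + q^3. Then AVC = 31 - 10q + q^2 and MC = 31 - 20q + 3q^2.
The AVC parabola has its vertex at q = 10/2 = 5, where AVC = 31 - 10·5 + 5^2 = $6.
Because $19 ≥ $6, revenue can cover variable cost; the firm operates.
Set P = MC: 19 = 31 - 20q + 3q^2 → 12 - 20q + 3q^2 = 0. The roots are q = 2/3 and q = 6; the profit-maximizing output is on the rising part of MC, so q* = 6.
Check: AVC at q = 6 is $7 ≤ P, so revenue covers variable cost.
Profit = P·q − TC = 19·6 − 284 = -$170, a loss, but smaller than the $242 fixed cost the firm would lose by shutting down.

Produce at q = 6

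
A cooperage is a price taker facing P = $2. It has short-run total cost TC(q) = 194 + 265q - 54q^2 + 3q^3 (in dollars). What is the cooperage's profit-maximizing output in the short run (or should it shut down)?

Shut down

From TC, MC = TC'(q) = 265 - 108q + 9q^2 and AVC = VC/q = 265 - 54q + 3q^2.
AVC is minimized where dAVC/dq = -54 + 6q = 0, at q = 9; min AVC = 265 - 54·9 + 3·9^2 = $22.
Since P = $2 < min AVC = $22, price fails to cover variable cost at any output.
Shutting down limits the loss to fixed cost, $194.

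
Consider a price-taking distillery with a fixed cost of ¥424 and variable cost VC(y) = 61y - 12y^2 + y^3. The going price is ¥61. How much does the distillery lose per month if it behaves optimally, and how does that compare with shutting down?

AVC = 61 - 12y + y^2 has its minimum ¥25 at y = 6; price ¥61 clears that bar, so the firm operates.
MC = 61 - 24y + 3y^2. Setting P = MC and taking the root on the rising branch gives y* = 8.
TR = 61·8 = 488. TC = 424 + 232 = 656. Profit = 488 − 656 = -¥168.
Shutting down would mean losing the fixed cost of ¥424, so operating at a loss of ¥168 is better by ¥256.

Profit = -¥168 at y = 8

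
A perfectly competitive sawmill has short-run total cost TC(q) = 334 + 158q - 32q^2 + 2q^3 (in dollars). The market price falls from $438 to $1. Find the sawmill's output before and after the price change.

AVC = 158 - 32q + 2q^2, minimized at q = 8 where min AVC = $30. MC = 158 - 64q + 6q^2.
At P = $438 ≥ min AVC, set P = MC on the rising branch: q = 14.
At P = $1 < min AVC = $30, price no longer covers variable cost at any output, so the firm shuts down: q = 0.

Output falls from 14 to 0 (the firm shuts down)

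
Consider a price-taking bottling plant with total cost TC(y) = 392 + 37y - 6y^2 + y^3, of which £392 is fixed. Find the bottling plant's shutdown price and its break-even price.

Shutdown price = min AVC. AVC = 37 - 6y + y^2, with vertex at y = 3 and minimum £28.
ATC = 392/y + 37 - 6y + y^2. Setting dATC/dy = −392/y^2 − 6 + 2y = 0 gives y = 7 (since 2·7^3 − 6·7^2 = 392).
min ATC = 392/7 + 37 − 6·7 + 7^2 = £100. That is the break-even price.
Between these two prices the firm operates at a loss; above £100 it earns a profit.

Shutdown price = £28; break-even price = £100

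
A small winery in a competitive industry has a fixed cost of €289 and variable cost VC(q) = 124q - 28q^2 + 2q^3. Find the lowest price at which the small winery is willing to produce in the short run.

Short-run supply begins at min AVC. From VC = 124q - 28q^2 + 2q^3, AVC = 124 - 28q + 2q^2.
At the minimum of AVC, MC = AVC. MC = 124 - 56q + 6q^2; setting MC = AVC gives 4q^2 - 28q = 0, so q = 7. min AVC = 26.
For P < €26 the firm produces nothing.

€26 per unit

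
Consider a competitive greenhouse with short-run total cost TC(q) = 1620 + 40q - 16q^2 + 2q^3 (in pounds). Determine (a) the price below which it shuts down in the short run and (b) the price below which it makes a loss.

Shutdown price = £8; break-even price = £238

AVC = 40 - 16q + 2q^2; minimized at q = 4, giving min AVC = £8. That is the shutdown price.
ATC = 1620/q + 40 - 16q + 2q^2. Setting dATC/dq = −1620/q^2 − 16 + 4q = 0 gives q = 9 (since 4·9^3 − 16·9^2 = 1620).
min ATC = 1620/9 + 40 − 16·9 + 2·9^2 = £238. That is the break-even price.
For £8 ≤ P < £238 the firm produces at a loss; below £8 it shuts down.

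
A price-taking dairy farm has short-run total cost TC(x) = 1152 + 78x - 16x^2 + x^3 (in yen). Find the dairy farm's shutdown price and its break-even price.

AVC = 78 - 16x + x^2; minimized at x = 8, giving min AVC = ¥14. That is the shutdown price.
ATC = 1152/x + 78 - 16x + x^2. Setting dATC/dx = −1152/x^2 − 16 + 2x = 0 gives x = 12 (since 2·12^3 − 16·12^2 = 1152).
min ATC = 1152/12 + 78 − 16·12 + 12^2 = ¥126. That is the break-even price.
Between these two prices the firm operates at a loss; above ¥126 it earns a profit.

Shutdown price = ¥14; break-even price = ¥126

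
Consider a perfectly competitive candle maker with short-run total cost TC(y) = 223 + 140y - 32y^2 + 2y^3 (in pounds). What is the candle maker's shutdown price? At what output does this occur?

The shutdown price is the minimum of AVC. VC = 140y - 32y^2 + 2y^3, so AVC = 140 - 32y + 2y^2.
At the minimum of AVC, MC = AVC. MC = 140 - 64y + 6y^2; setting MC = AVC gives 4y^2 - 32y = 0, so y = 8. min AVC = 12.
For P < £12 the firm produces nothing.

£12 per unit, at y = 8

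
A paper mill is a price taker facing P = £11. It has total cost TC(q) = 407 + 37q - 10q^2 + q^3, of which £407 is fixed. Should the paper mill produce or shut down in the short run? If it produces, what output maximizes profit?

Variable cost is VC = 37q - 10q^2 + q^3, so AVC = VC/q = 37 - 10q + q^2 and MC = dTC/dq = 37 - 20q + 3q^2.
AVC is minimized where dAVC/dq = -10 + 2q = 0, at q = 5; min AVC = 37 - 10·5 + 5^2 = £12.
P = £11 lies below min AVC = £12; no output level covers variable cost.
Best response: produce nothing and absorb the £407 fixed cost.

Shut down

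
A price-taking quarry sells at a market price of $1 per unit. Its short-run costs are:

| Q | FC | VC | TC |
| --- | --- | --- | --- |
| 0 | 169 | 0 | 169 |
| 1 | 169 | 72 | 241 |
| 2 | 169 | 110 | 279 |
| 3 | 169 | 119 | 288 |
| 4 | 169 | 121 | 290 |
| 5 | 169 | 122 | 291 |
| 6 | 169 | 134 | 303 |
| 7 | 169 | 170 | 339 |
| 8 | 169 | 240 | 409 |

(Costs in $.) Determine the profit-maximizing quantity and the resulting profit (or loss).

Compute π = P·Q − TC at each output: Q=0: -169; Q=1: -240; Q=2: -277; Q=3: -285; Q=4: -286; Q=5: -286; Q=6: -297; Q=7: -332; Q=8: -401.
Profit is highest at Q = 0. Equivalently, the lowest AVC in the table is 134/6 ≈ $22.33 at Q = 6, and P = $1 falls below it — price never covers variable cost, so the firm shuts down and loses only its fixed cost.

Q = 0 (shut down); profit = -$169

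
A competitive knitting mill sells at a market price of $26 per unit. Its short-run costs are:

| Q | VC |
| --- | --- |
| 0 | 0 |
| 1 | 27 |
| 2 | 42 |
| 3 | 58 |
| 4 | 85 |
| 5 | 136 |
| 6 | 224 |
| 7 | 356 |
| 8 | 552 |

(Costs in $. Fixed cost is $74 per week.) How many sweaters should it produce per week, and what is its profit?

Q = 3; profit = -$54

Tabulate TR − TC: Q=0: -74; Q=1: -75; Q=2: -64; Q=3: -54; Q=4: -55; Q=5: -80; Q=6: -142; Q=7: -248; Q=8: -418.
Profit is maximized at Q = 3. AVC there is 58/3 = $19.33 ≤ P, so producing beats shutting down (which would give -$74).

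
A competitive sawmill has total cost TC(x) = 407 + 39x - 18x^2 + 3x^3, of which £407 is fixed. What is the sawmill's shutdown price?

£12 per unit

The shutdown price is the minimum of AVC. VC = 39x - 18x^2 + 3x^3, so AVC = 39 - 18x + 3x^2.
At the minimum of AVC, MC = AVC. MC = 39 - 36x + 9x^2; setting MC = AVC gives 6x^2 - 18x = 0, so x = 3. min AVC = 12.
The firm shuts down for any P below £12.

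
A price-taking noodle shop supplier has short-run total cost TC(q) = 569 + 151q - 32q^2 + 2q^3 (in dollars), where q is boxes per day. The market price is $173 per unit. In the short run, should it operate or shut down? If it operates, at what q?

From TC, MC = TC'(q) = 151 - 64q + 6q^2 and AVC = VC/q = 151 - 32q + 2q^2.
AVC is minimized where dAVC/dq = -32 + 4q = 0, at q = 8; min AVC = 151 - 32·8 + 2·8^2 = $23.
P = $173 exceeds min AVC = $23, so the firm stays open.
Solving P = MC: -22 - 64q + 6q^2 = 0 ⇒ q = -1/3 or 11. On the upward-sloping branch, q* = 11.
Check: AVC at q = 11 is $41 ≤ P, so revenue covers variable cost.
Profit = P·q − TC = 173·11 − 1020 = $883.

Produce at q = 11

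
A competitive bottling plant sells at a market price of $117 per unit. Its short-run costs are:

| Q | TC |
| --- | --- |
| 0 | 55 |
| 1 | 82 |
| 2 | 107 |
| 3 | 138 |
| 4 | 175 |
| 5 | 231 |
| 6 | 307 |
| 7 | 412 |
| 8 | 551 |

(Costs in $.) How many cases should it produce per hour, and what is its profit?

Profit at each row (π = 117Q − TC): Q=0: -55; Q=1: 35; Q=2: 127; Q=3: 213; Q=4: 293; Q=5: 354; Q=6: 395; Q=7: 407; Q=8: 385.
Profit is maximized at Q = 7. AVC there is 357/7 = $51 ≤ P, so producing beats shutting down (which would give -$55).

Q = 7; profit = $407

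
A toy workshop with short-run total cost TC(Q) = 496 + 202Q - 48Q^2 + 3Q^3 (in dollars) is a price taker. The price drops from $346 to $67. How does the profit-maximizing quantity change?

MC = 202 - 96Q + 9Q^2; the shutdown threshold is min AVC = $10 (at Q = 8).
With P = $346 above the shutdown price, P = MC gives Q = 12.
At P = $67 ≥ min AVC, set P = MC: Q = 9. The firm stays open but cuts output.

Output falls from 12 to 9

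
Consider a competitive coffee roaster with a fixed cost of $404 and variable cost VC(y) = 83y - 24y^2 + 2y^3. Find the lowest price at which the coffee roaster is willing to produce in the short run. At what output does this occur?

The firm shuts down when price falls below the minimum of average variable cost. AVC = VC/y = 83 - 24y + 2y^2.
dAVC/dy = -24 + 4y = 0 gives y = 6. min AVC = 83 - 24·6 + 2·6^2 = 11.
For P < $11 the firm produces nothing.

$11 per unit, at y = 6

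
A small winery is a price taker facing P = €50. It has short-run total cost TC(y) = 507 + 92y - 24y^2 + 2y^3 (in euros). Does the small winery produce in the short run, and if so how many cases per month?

Produce at y = 7

From TC, MC = TC'(y) = 92 - 48y + 6y^2 and AVC = VC/y = 92 - 24y + 2y^2.
AVC hits its minimum where MC = AVC, at y = 6, giving min AVC = 92 - 24·6 + 2·6^2 = €20.
P = €50 exceeds min AVC = €20, so the firm stays open.
Set P = MC: 50 = 92 - 48y + 6y^2 → 42 - 48y + 6y^2 = 0. The roots are y = 1 and y = 7; the profit-maximizing output is on the rising part of MC, so y* = 7.
Check: AVC at y = 7 is €22 ≤ P, so revenue covers variable cost.
Profit = P·y − TC = 50·7 − 661 = -€311, a loss, but smaller than the €507 fixed cost the firm would lose by shutting down.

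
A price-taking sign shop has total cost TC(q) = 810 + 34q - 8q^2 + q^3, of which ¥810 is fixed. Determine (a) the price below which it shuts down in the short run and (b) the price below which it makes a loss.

AVC = 34 - 8q + q^2; minimized at q = 4, giving min AVC = ¥18. That is the shutdown price.
ATC = 810/q + 34 - 8q + q^2. Setting dATC/dq = −810/q^2 − 8 + 2q = 0 gives q = 9 (since 2·9^3 − 8·9^2 = 810).
min ATC = 810/9 + 34 − 8·9 + 9^2 = ¥133. That is the break-even price.
For ¥18 ≤ P < ¥133 the firm produces at a loss; below ¥18 it shuts down.

Shutdown price = ¥18; break-even price = ¥133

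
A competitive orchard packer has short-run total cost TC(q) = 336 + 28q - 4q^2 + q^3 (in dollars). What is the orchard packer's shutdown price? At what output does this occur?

The firm shuts down when price falls below the minimum of average variable cost. AVC = VC/q = 28 - 4q + q^2.
dAVC/dq = -4 + 2q = 0 gives q = 2. min AVC = 28 - 4·2 + 2^2 = 24.
So the shutdown price is $24.

$24 per unit, at q = 2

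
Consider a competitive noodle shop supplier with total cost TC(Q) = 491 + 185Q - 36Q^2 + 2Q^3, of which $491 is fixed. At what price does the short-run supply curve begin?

Short-run supply begins at min AVC. From VC = 185Q - 36Q^2 + 2Q^3, AVC = 185 - 36Q + 2Q^2.
dAVC/dQ = -36 + 4Q = 0 gives Q = 9. min AVC = 185 - 36·9 + 2·9^2 = 23.
So the shutdown price is $23.

$23 per unit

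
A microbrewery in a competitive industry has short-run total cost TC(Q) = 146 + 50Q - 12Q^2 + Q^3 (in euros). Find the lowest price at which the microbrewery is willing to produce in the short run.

€14 per unit

The shutdown price is the minimum of AVC. VC = 50Q - 12Q^2 + Q^3, so AVC = 50 - 12Q + Q^2.
dAVC/dQ = -12 + 2Q = 0 gives Q = 6. min AVC = 50 - 12·6 + 6^2 = 14.
For P < €14 the firm produces nothing.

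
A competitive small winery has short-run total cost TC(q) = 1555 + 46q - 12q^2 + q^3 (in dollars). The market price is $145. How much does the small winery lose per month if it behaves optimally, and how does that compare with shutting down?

AVC = 46 - 12q + q^2; min AVC = $10 at q = 6. Since P = $145 ≥ min AVC, the firm produces.
MC = 46 - 24q + 3q^2. Setting P = MC and taking the root on the rising branch gives q* = 11.
TR = 145·11 = 1595. TC = 1555 + 385 = 1940. Profit = 1595 − 1940 = -$345.
That loss of $345 beats the $1555 the firm would lose by shutting down; producing recovers $1210 of fixed cost.

Profit = -$345 at q = 11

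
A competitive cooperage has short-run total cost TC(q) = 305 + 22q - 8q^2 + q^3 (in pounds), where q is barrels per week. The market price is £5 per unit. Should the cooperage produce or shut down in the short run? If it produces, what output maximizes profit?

Shut down

Variable cost is VC = 22q - 8q^2 + q^3, so AVC = VC/q = 22 - 8q + q^2 and MC = dTC/dq = 22 - 16q + 3q^2.
The AVC parabola has its vertex at q = 8/2 = 4, where AVC = 22 - 8·4 + 4^2 = £6.
Since P = £5 < min AVC = £6, price fails to cover variable cost at any output.
Best response: produce nothing and absorb the £305 fixed cost.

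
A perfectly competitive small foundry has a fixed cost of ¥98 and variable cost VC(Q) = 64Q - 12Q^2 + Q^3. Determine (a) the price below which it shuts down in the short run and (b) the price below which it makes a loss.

AVC = 64 - 12Q + Q^2; minimized at Q = 6, giving min AVC = ¥28. That is the shutdown price.
ATC = 98/Q + 64 - 12Q + Q^2. Setting dATC/dQ = −98/Q^2 − 12 + 2Q = 0 gives Q = 7 (since 2·7^3 − 12·7^2 = 98).
min ATC = 98/7 + 64 − 12·7 + 7^2 = ¥43. That is the break-even price.
Between these two prices the firm operates at a loss; above ¥43 it earns a profit.

Shutdown price = ¥28; break-even price = ¥43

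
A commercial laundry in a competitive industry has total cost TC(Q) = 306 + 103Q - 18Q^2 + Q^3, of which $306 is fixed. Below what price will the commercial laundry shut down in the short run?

The firm shuts down when price falls below the minimum of average variable cost. AVC = VC/Q = 103 - 18Q + Q^2.
At the minimum of AVC, MC = AVC. MC = 103 - 36Q + 3Q^2; setting MC = AVC gives 2Q^2 - 18Q = 0, so Q = 9. min AVC = 22.
The firm shuts down for any P below $22.

$22 per unit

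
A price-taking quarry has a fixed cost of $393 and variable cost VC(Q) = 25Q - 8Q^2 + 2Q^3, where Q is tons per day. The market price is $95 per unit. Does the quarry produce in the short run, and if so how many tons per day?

Produce at Q = 5

Strip out fixed cost: VC = 25Q - 8Q^2 + 2Q^3. Then AVC = 25 - 8Q + 2Q^2 and MC = 25 - 16Q + 6Q^2.
AVC is minimized where dAVC/dQ = -8 + 4Q = 0, at Q = 2; min AVC = 25 - 8·2 + 2·2^2 = $17.
P = $95 exceeds min AVC = $17, so the firm stays open.
P = MC gives -70 - 16Q + 6Q^2 = 0, with roots -7/3 and 5. Take the larger (rising MC): Q* = 5.
Check: AVC at Q = 5 is $35 ≤ P, so revenue covers variable cost.
Profit = P·Q − TC = 95·5 − 568 = -$93, a loss, but smaller than the $393 fixed cost the firm would lose by shutting down.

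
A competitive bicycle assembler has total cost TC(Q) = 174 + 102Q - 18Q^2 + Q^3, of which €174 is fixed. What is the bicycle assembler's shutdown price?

€21 per unit

The firm shuts down when price falls below the minimum of average variable cost. AVC = VC/Q = 102 - 18Q + Q^2.
dAVC/dQ = -18 + 2Q = 0 gives Q = 9. min AVC = 102 - 18·9 + 9^2 = 21.
The firm shuts down for any P below €21.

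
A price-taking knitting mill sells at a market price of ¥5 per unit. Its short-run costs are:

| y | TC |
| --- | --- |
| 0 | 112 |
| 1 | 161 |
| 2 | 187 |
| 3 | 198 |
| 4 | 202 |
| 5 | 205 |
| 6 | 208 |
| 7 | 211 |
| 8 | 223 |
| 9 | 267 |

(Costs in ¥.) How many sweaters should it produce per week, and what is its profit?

Compute π = P·y − TC at each output: y=0: -112; y=1: -156; y=2: -177; y=3: -183; y=4: -182; y=5: -180; y=6: -178; y=7: -176; y=8: -183; y=9: -222.
Profit is highest at y = 0. Equivalently, the lowest AVC in the table is 111/8 ≈ ¥13.88 at y = 8, and P = ¥5 falls below it — price never covers variable cost, so the firm shuts down and loses only its fixed cost.

y = 0 (shut down); profit = -¥112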